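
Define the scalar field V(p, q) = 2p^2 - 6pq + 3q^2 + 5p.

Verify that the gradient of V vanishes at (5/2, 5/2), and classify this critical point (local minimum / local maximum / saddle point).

saddle point

∇V = (4p - 6q + 5, -6p + 6q); substituting (5/2, 5/2) gives ∇V = (0, 0), so (5/2, 5/2) is indeed a critical point.
The Hessian of V is constant: H = [[4, -6], [-6, 6]].
det(H) = 4·6 − (-6)² = -12.
Since det(H) < 0, H is indefinite and the critical point is a saddle point.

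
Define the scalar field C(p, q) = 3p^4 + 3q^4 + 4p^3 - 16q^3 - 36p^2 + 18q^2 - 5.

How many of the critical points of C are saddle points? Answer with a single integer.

4

C separates as a function of p plus a function of q, so ∇C=0 decouples.
∂C/∂p = 12p(p - 2)(p + 3) = 0 at p ∈ {-3, 0, 2}; ∂C/∂q = 12q(q - 3)(q - 1) = 0 at q ∈ {0, 1, 3}.
The Hessian is diagonal: diag(C_pp, C_qq). Second derivatives: C_pp(-3)=180, C_pp(0)=-72, C_pp(2)=120; C_qq(0)=36, C_qq(1)=-24, C_qq(3)=72.
Saddle points occur where the two diagonal entries have opposite signs: (-3, 1), (0, 0), (0, 3), (2, 1). Count: 4.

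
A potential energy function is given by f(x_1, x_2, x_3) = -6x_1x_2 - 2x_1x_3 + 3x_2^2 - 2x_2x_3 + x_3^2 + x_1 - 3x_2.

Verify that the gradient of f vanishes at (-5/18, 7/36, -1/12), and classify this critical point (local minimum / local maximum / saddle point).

∇f = (-6x_2 - 2x_3 + 1, -6x_1 + 6x_2 - 2x_3 - 3, -2x_1 - 2x_2 + 2x_3); substituting (-5/18, 7/36, -1/12) gives ∇f = (0, 0, 0), so (-5/18, 7/36, -1/12) is indeed a critical point.
The Hessian is constant: H = [[0, -6, -2], [-6, 6, -2], [-2, -2, 2]].
Leading principal minors: Δ₁ = 0, Δ₂ = -36, Δ₃ = -144.
The minors fit neither the all-positive nor the alternating-sign pattern, so H is indefinite: a saddle point.

saddle point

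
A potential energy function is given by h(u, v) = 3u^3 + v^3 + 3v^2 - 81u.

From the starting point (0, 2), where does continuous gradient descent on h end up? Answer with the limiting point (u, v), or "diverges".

h is separable, so gradient descent decouples: u follows -∂h/∂u, v follows -∂h/∂v.
∂h/∂u = 9(u - 3)(u + 3); at u=0 this is -81, so u increases.
∂h/∂v = 3v(v + 2); at v=2 this is 24, so v decreases.
u converges to its nearest critical value 3 (a local min of the u-part); v converges to 0. The iterate converges to (3, 0).

(3, 0)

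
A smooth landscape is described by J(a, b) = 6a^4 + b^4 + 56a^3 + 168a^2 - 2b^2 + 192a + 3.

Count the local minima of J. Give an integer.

4

J separates as a function of a plus a function of b, so ∇J=0 decouples.
∂J/∂a = 24(a + 1)(a + 2)(a + 4) = 0 at a ∈ {-4, -2, -1}; ∂J/∂b = 4b(b - 1)(b + 1) = 0 at b ∈ {-1, 0, 1}.
The Hessian is diagonal: diag(J_aa, J_bb). Second derivatives: J_aa(-4)=144, J_aa(-2)=-48, J_aa(-1)=72; J_bb(-1)=8, J_bb(0)=-4, J_bb(1)=8.
Local minima occur where both diagonal entries positive: (-4, -1), (-4, 1), (-1, -1), (-1, 1). Count: 4.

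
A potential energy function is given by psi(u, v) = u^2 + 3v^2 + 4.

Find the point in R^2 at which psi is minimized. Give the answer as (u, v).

(0, 0)

psi(u,v) separates as P(u) + Q(v) + 4, so its minimum is min P + min Q + 4.
P'(u) = 2u vanishes at u ∈ {0}; Q'(v) = 6v vanishes at v ∈ {0}.
Local minima of P (where P''>0): P(0)=0. Local minima of Q: Q(0)=0.
So the global minimum of psi is P(0) + Q(0) + 4 = 0 + 0 + 4 = 4, attained at (0, 0).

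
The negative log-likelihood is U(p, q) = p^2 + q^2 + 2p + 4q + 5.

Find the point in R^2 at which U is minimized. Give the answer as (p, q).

U(p,q) separates as A(p) + B(q) + 5, so its minimum is min A + min B + 5.
A'(p) = 2p + 2 vanishes at p ∈ {-1}; B'(q) = 2q + 4 vanishes at q ∈ {-2}.
Local minima of A (where A''>0): A(-1)=-1. Local minima of B: B(-2)=-4.
So the global minimum of U is A(-1) + B(-2) + 5 = -1 − 4 + 5 = 0, attained at (-1, -2).

(-1, -2)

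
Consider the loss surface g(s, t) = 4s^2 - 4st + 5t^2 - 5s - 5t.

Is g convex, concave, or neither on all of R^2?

convex

g is quadratic, so its Hessian is the constant matrix H = [[8, -4], [-4, 10]].
det(H) = 64, tr(H) = 18.
det(H) > 0 and tr(H) > 0, so H is positive definite everywhere: convex.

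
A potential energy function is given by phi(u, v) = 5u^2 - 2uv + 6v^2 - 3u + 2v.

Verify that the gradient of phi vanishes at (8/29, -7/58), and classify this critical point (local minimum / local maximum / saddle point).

∇phi = (10u - 2v - 3, -2u + 12v + 2); substituting (8/29, -7/58) gives ∇phi = (0, 0), so (8/29, -7/58) is indeed a critical point.
The Hessian of phi is constant: H = [[10, -2], [-2, 12]].
det(H) = 10·12 − (-2)² = 116.
det(H) > 0 and tr(H) = 22 > 0, so H is positive definite and the point is a local minimum.

local minimum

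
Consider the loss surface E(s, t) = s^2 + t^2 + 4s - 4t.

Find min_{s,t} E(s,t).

E(s,t) separates as P(s) + Q(t), so its minimum is min P + min Q.
P'(s) = 2s + 4 vanishes at s ∈ {-2}; Q'(t) = 2(t - 2) vanishes at t ∈ {2}.
Local minima of P (where P''>0): P(-2)=-4. Local minima of Q: Q(2)=-4.
So the global minimum of E is P(-2) + Q(2) = -4 − 4 = -8, attained at (-2, 2).

-8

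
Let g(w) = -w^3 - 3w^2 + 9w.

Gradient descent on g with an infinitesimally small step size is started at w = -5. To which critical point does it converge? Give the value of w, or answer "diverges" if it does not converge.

-3

g'(w) = -3(w - 1)(w + 3), so g'(-5) = -36.
Gradient descent moves in the -g' direction, i.e. w is increasing.
The nearest critical point in that direction is w = -3, where g'' = 12 > 0 (a local minimum). The iterate converges there.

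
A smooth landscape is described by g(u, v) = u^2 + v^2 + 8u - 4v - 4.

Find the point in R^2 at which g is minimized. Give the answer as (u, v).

g(u,v) separates as P(u) + Q(v) − 4, so its minimum is min P + min Q − 4.
P'(u) = 2u + 8 vanishes at u ∈ {-4}; Q'(v) = 2v - 4 vanishes at v ∈ {2}.
Local minima of P (where P''>0): P(-4)=-16. Local minima of Q: Q(2)=-4.
So the global minimum of g is P(-4) + Q(2) − 4 = -16 − 4 − 4 = -24, attained at (-4, 2).

(-4, 2)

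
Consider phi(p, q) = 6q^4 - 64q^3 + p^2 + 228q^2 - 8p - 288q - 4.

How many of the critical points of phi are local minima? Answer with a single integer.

2

phi separates as a function of p plus a function of q, so ∇phi=0 decouples.
∂phi/∂p = 2(p - 4) = 0 at p ∈ {4}; ∂phi/∂q = 24(q - 4)(q - 3)(q - 1) = 0 at q ∈ {1, 3, 4}.
The Hessian is diagonal: diag(phi_pp, phi_qq). Second derivatives: phi_pp(4)=2; phi_qq(1)=144, phi_qq(3)=-48, phi_qq(4)=72.
Local minima occur where both diagonal entries positive: (4, 1), (4, 4). Count: 2.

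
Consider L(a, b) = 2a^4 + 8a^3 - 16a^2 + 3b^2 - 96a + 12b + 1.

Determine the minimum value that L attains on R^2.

L(a,b) separates as P(a) + Q(b) + 1, so its minimum is min P + min Q + 1.
P'(a) = 8(a - 2)(a + 2)(a + 3) vanishes at a ∈ {-3, -2, 2}; Q'(b) = 6b + 12 vanishes at b ∈ {-2}.
Local minima of P (where P''>0): P(-3)=90, P(2)=-160. Local minima of Q: Q(-2)=-12.
So the global minimum of L is P(2) + Q(-2) + 1 = -160 − 12 + 1 = -171, attained at (2, -2).

-171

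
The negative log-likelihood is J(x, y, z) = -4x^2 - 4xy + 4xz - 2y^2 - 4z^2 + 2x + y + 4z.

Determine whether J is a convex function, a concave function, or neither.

J is quadratic, so its Hessian is the constant matrix H = [[-8, -4, 4], [-4, -4, 0], [4, 0, -8]].
Leading principal minors: -8, 16, -64.
Signs alternate −, +, − ⇒ H ≺ 0 ⇒ concave.

concave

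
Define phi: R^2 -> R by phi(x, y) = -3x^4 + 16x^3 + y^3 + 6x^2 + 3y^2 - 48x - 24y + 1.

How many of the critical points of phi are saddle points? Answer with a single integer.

phi separates as a function of x plus a function of y, so ∇phi=0 decouples.
∂phi/∂x = -12(x - 4)(x - 1)(x + 1) = 0 at x ∈ {-1, 1, 4}; ∂phi/∂y = 3(y - 2)(y + 4) = 0 at y ∈ {-4, 2}.
The Hessian is diagonal: diag(phi_xx, phi_yy). Second derivatives: phi_xx(-1)=-120, phi_xx(1)=72, phi_xx(4)=-180; phi_yy(-4)=-18, phi_yy(2)=18.
Saddle points occur where the two diagonal entries have opposite signs: (-1, 2), (1, -4), (4, 2). Count: 3.

3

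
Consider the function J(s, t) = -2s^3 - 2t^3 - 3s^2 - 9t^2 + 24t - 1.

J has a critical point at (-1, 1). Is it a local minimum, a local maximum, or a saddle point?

The mixed partial ∂²J/∂s∂t is 0, so the Hessian at any point is diag(J_ss, J_tt) = diag(-6(2s + 1), -6(2t + 3)).
At (-1, 1): H = diag(6, -30).
The eigenvalues have opposite signs, so H is indefinite: a saddle point.

saddle point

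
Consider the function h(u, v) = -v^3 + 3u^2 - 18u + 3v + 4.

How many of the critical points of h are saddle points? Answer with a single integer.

h separates as a function of u plus a function of v, so ∇h=0 decouples.
∂h/∂u = 6(u - 3) = 0 at u ∈ {3}; ∂h/∂v = -3(v - 1)(v + 1) = 0 at v ∈ {-1, 1}.
The Hessian is diagonal: diag(h_uu, h_vv). Second derivatives: h_uu(3)=6; h_vv(-1)=6, h_vv(1)=-6.
Saddle points occur where the two diagonal entries have opposite signs: (3, 1). Count: 1.

1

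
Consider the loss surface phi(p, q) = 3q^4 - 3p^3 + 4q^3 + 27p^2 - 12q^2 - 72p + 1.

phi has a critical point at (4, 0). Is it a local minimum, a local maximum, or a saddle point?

The mixed partial ∂²phi/∂p∂q is 0, so the Hessian at any point is diag(phi_pp, phi_qq) = diag(18(-p + 3), 12(3q^2 + 2q - 2)).
At (4, 0): H = diag(-18, -24).
Both eigenvalues are negative, so H is negative definite: a local maximum.

local maximum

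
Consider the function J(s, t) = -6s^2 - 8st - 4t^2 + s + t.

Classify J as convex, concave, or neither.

concave

J is quadratic, so its Hessian is the constant matrix H = [[-12, -8], [-8, -8]].
det(H) = 32, tr(H) = -20.
det(H) > 0 and tr(H) < 0, so H is negative definite everywhere: concave.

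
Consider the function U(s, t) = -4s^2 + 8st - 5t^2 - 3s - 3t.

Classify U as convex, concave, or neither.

concave

U is quadratic, so its Hessian is the constant matrix H = [[-8, 8], [8, -10]].
det(H) = 16, tr(H) = -18.
det(H) > 0 and tr(H) < 0, so H is negative definite everywhere: concave.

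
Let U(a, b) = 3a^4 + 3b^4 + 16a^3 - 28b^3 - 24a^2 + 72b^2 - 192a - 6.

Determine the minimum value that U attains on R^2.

-310

U(a,b) separates as P(a) + Q(b) − 6, so its minimum is min P + min Q − 6.
P'(a) = 12(a - 2)(a + 2)(a + 4) vanishes at a ∈ {-4, -2, 2}; Q'(b) = 12b(b - 4)(b - 3) vanishes at b ∈ {0, 3, 4}.
Local minima of P (where P''>0): P(-4)=128, P(2)=-304. Local minima of Q: Q(0)=0, Q(4)=128.
So the global minimum of U is P(2) + Q(0) − 6 = -304 + 0 − 6 = -310, attained at (2, 0).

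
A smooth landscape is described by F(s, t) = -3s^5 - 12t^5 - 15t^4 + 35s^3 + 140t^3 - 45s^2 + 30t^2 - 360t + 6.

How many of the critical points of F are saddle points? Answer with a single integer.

F separates as a function of s plus a function of t, so ∇F=0 decouples.
∂F/∂s = -15s(s - 2)(s - 1)(s + 3) = 0 at s ∈ {-3, 0, 1, 2}; ∂F/∂t = -60(t - 2)(t - 1)(t + 1)(t + 3) = 0 at t ∈ {-3, -1, 1, 2}.
The Hessian is diagonal: diag(F_ss, F_tt). Second derivatives: F_ss(-3)=900, F_ss(0)=-90, F_ss(1)=60, F_ss(2)=-150; F_tt(-3)=2400, F_tt(-1)=-720, F_tt(1)=480, F_tt(2)=-900.
Saddle points occur where the two diagonal entries have opposite signs: (-3, -1), (-3, 2), (0, -3), (0, 1), (1, -1), (1, 2), (2, -3), (2, 1). Count: 8.

8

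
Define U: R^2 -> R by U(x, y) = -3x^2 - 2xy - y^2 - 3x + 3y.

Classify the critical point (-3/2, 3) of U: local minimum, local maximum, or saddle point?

local maximum

The Hessian of U is constant: H = [[-6, -2], [-2, -2]].
det(H) = (-6)·(-2) − (-2)² = 8.
det(H) > 0 and tr(H) = -8 < 0, so H is negative definite and the point is a local maximum.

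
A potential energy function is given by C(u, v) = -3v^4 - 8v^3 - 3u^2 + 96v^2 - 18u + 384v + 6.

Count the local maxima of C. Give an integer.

C separates as a function of u plus a function of v, so ∇C=0 decouples.
∂C/∂u = -6(u + 3) = 0 at u ∈ {-3}; ∂C/∂v = -12(v - 4)(v + 2)(v + 4) = 0 at v ∈ {-4, -2, 4}.
The Hessian is diagonal: diag(C_uu, C_vv). Second derivatives: C_uu(-3)=-6; C_vv(-4)=-192, C_vv(-2)=144, C_vv(4)=-576.
Local maxima occur where both diagonal entries negative: (-3, -4), (-3, 4). Count: 2.

2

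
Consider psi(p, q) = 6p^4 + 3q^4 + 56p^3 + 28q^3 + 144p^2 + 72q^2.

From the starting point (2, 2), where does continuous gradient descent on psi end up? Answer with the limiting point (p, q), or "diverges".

(0, 0)

psi is separable, so gradient descent decouples: p follows -∂psi/∂p, q follows -∂psi/∂q.
∂psi/∂p = 24p(p + 3)(p + 4); at p=2 this is 1440, so p decreases.
∂psi/∂q = 12q(q + 3)(q + 4); at q=2 this is 720, so q decreases.
p converges to its nearest critical value 0 (a local min of the p-part); q converges to 0. The iterate converges to (0, 0).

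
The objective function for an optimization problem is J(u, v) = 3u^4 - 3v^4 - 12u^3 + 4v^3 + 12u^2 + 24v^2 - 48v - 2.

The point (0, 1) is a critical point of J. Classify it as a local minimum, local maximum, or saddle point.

The mixed partial ∂²J/∂u∂v is 0, so the Hessian at any point is diag(J_uu, J_vv) = diag(12(3u^2 - 6u + 2), 12(-3v^2 + 2v + 4)).
At (0, 1): H = diag(24, 36).
Both eigenvalues are positive, so H is positive definite: a local minimum.

local minimum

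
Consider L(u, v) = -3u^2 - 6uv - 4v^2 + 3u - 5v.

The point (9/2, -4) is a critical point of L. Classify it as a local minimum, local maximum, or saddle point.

The Hessian of L is constant: H = [[-6, -6], [-6, -8]].
det(H) = (-6)·(-8) − (-6)² = 12.
det(H) > 0 and tr(H) = -14 < 0, so H is negative definite and the point is a local maximum.

local maximum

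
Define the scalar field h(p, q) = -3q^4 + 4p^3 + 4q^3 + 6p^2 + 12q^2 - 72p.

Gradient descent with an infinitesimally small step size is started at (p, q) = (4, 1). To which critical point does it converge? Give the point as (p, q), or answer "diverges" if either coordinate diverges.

h is separable, so gradient descent decouples: p follows -∂h/∂p, q follows -∂h/∂q.
∂h/∂p = 12(p - 2)(p + 3); at p=4 this is 168, so p decreases.
∂h/∂q = -12q(q - 2)(q + 1); at q=1 this is 24, so q decreases.
p converges to its nearest critical value 2 (a local min of the p-part); q converges to 0. The iterate converges to (2, 0).

(2, 0)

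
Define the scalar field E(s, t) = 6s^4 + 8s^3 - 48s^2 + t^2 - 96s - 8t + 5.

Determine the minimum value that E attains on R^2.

-235

E(s,t) separates as P(s) + Q(t) + 5, so its minimum is min P + min Q + 5.
P'(s) = 24(s - 2)(s + 1)(s + 2) vanishes at s ∈ {-2, -1, 2}; Q'(t) = 2(t - 4) vanishes at t ∈ {4}.
Local minima of P (where P''>0): P(-2)=32, P(2)=-224. Local minima of Q: Q(4)=-16.
So the global minimum of E is P(2) + Q(4) + 5 = -224 − 16 + 5 = -235, attained at (2, 4).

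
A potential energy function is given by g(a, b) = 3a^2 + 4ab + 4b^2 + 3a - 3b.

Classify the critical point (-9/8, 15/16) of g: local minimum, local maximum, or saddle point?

local minimum

The Hessian of g is constant: H = [[6, 4], [4, 8]].
det(H) = 6·8 − 4² = 32.
det(H) > 0 and tr(H) = 14 > 0, so H is positive definite and the point is a local minimum.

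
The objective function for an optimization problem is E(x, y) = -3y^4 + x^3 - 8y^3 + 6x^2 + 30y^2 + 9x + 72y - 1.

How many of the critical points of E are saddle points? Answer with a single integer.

E separates as a function of x plus a function of y, so ∇E=0 decouples.
∂E/∂x = 3(x + 1)(x + 3) = 0 at x ∈ {-3, -1}; ∂E/∂y = -12(y - 2)(y + 1)(y + 3) = 0 at y ∈ {-3, -1, 2}.
The Hessian is diagonal: diag(E_xx, E_yy). Second derivatives: E_xx(-3)=-6, E_xx(-1)=6; E_yy(-3)=-120, E_yy(-1)=72, E_yy(2)=-180.
Saddle points occur where the two diagonal entries have opposite signs: (-3, -1), (-1, -3), (-1, 2). Count: 3.

3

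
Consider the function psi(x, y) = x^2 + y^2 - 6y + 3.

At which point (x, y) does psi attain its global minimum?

(0, 3)

psi(x,y) separates as P(x) + Q(y) + 3, so its minimum is min P + min Q + 3.
P'(x) = 2x vanishes at x ∈ {0}; Q'(y) = 2y - 6 vanishes at y ∈ {3}.
Local minima of P (where P''>0): P(0)=0. Local minima of Q: Q(3)=-9.
So the global minimum of psi is P(0) + Q(3) + 3 = 0 − 9 + 3 = -6, attained at (0, 3).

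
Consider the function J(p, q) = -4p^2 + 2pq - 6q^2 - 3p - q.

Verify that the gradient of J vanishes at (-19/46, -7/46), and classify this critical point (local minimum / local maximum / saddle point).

local maximum

∇J = (-8p + 2q - 3, 2p - 12q - 1); substituting (-19/46, -7/46) gives ∇J = (0, 0), so (-19/46, -7/46) is indeed a critical point.
The Hessian of J is constant: H = [[-8, 2], [2, -12]].
det(H) = (-8)·(-12) − 2² = 92.
det(H) > 0 and tr(H) = -20 < 0, so H is negative definite and the point is a local maximum.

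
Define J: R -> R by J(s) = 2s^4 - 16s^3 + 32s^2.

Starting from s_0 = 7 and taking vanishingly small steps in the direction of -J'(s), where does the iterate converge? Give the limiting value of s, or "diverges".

J'(s) = 8s(s - 4)(s - 2), so J'(7) = 840.
Gradient descent moves in the -J' direction, i.e. s is decreasing.
The nearest critical point in that direction is s = 4, where J'' = 64 > 0 (a local minimum). The iterate converges there.

4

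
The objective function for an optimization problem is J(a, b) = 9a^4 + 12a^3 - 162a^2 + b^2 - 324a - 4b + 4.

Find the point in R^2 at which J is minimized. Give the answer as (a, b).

J(a,b) separates as P(a) + Q(b) + 4, so its minimum is min P + min Q + 4.
P'(a) = 36(a - 3)(a + 1)(a + 3) vanishes at a ∈ {-3, -1, 3}; Q'(b) = 2b - 4 vanishes at b ∈ {2}.
Local minima of P (where P''>0): P(-3)=-81, P(3)=-1377. Local minima of Q: Q(2)=-4.
So the global minimum of J is P(3) + Q(2) + 4 = -1377 − 4 + 4 = -1377, attained at (3, 2).

(3, 2)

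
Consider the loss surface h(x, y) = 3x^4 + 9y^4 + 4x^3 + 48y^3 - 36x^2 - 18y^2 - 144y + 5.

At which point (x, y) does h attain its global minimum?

h(x,y) separates as P(x) + Q(y) + 5, so its minimum is min P + min Q + 5.
P'(x) = 12x(x - 2)(x + 3) vanishes at x ∈ {-3, 0, 2}; Q'(y) = 36(y - 1)(y + 1)(y + 4) vanishes at y ∈ {-4, -1, 1}.
Local minima of P (where P''>0): P(-3)=-189, P(2)=-64. Local minima of Q: Q(-4)=-480, Q(1)=-105.
So the global minimum of h is P(-3) + Q(-4) + 5 = -189 − 480 + 5 = -664, attained at (-3, -4).

(-3, -4)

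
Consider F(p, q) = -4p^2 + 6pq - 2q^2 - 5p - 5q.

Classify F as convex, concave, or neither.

neither

F is quadratic, so its Hessian is the constant matrix H = [[-8, 6], [6, -4]].
det(H) = -4, tr(H) = -12.
det(H) < 0, so H is indefinite: neither convex nor concave.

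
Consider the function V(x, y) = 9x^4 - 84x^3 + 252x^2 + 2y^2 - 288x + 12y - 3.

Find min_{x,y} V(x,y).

V(x,y) separates as P(x) + Q(y) − 3, so its minimum is min P + min Q − 3.
P'(x) = 36(x - 4)(x - 2)(x - 1) vanishes at x ∈ {1, 2, 4}; Q'(y) = 4y + 12 vanishes at y ∈ {-3}.
Local minima of P (where P''>0): P(1)=-111, P(4)=-192. Local minima of Q: Q(-3)=-18.
So the global minimum of V is P(4) + Q(-3) − 3 = -192 − 18 − 3 = -213, attained at (4, -3).

-213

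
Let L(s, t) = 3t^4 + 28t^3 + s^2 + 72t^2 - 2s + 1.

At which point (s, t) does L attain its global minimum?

L(s,t) separates as P(s) + Q(t) + 1, so its minimum is min P + min Q + 1.
P'(s) = 2s - 2 vanishes at s ∈ {1}; Q'(t) = 12t(t + 3)(t + 4) vanishes at t ∈ {-4, -3, 0}.
Local minima of P (where P''>0): P(1)=-1. Local minima of Q: Q(-4)=128, Q(0)=0.
So the global minimum of L is P(1) + Q(0) + 1 = -1 + 0 + 1 = 0, attained at (1, 0).

(1, 0)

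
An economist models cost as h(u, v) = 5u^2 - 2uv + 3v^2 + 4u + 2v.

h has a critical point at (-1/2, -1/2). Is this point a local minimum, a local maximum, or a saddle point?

The Hessian of h is constant: H = [[10, -2], [-2, 6]].
det(H) = 10·6 − (-2)² = 56.
det(H) > 0 and tr(H) = 16 > 0, so H is positive definite and the point is a local minimum.

local minimum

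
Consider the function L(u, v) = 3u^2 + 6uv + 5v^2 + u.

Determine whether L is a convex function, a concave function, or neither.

L is quadratic, so its Hessian is the constant matrix H = [[6, 6], [6, 10]].
det(H) = 24, tr(H) = 16.
det(H) > 0 and tr(H) > 0, so H is positive definite everywhere: convex.

convex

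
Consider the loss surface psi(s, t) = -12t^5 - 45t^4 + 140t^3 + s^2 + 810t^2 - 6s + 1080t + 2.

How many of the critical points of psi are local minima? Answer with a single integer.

2

psi separates as a function of s plus a function of t, so ∇psi=0 decouples.
∂psi/∂s = 2(s - 3) = 0 at s ∈ {3}; ∂psi/∂t = -60(t - 3)(t + 1)(t + 2)(t + 3) = 0 at t ∈ {-3, -2, -1, 3}.
The Hessian is diagonal: diag(psi_ss, psi_tt). Second derivatives: psi_ss(3)=2; psi_tt(-3)=720, psi_tt(-2)=-300, psi_tt(-1)=480, psi_tt(3)=-7200.
Local minima occur where both diagonal entries positive: (3, -3), (3, -1). Count: 2.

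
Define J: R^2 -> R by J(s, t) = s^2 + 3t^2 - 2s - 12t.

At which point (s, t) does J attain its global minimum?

(1, 2)

J(s,t) separates as P(s) + Q(t), so its minimum is min P + min Q.
P'(s) = 2s - 2 vanishes at s ∈ {1}; Q'(t) = 6(t - 2) vanishes at t ∈ {2}.
Local minima of P (where P''>0): P(1)=-1. Local minima of Q: Q(2)=-12.
So the global minimum of J is P(1) + Q(2) = -1 − 12 = -13, attained at (1, 2).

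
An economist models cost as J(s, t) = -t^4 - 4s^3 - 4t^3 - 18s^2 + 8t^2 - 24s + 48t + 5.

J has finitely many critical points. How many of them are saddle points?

3

J separates as a function of s plus a function of t, so ∇J=0 decouples.
∂J/∂s = -12(s + 1)(s + 2) = 0 at s ∈ {-2, -1}; ∂J/∂t = -4(t - 2)(t + 2)(t + 3) = 0 at t ∈ {-3, -2, 2}.
The Hessian is diagonal: diag(J_ss, J_tt). Second derivatives: J_ss(-2)=12, J_ss(-1)=-12; J_tt(-3)=-20, J_tt(-2)=16, J_tt(2)=-80.
Saddle points occur where the two diagonal entries have opposite signs: (-2, -3), (-2, 2), (-1, -2). Count: 3.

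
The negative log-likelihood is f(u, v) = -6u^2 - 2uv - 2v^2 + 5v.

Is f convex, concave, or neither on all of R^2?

concave

f is quadratic, so its Hessian is the constant matrix H = [[-12, -2], [-2, -4]].
det(H) = 44, tr(H) = -16.
det(H) > 0 and tr(H) < 0, so H is negative definite everywhere: concave.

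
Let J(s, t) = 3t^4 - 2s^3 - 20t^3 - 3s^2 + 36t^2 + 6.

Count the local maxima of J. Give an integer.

J separates as a function of s plus a function of t, so ∇J=0 decouples.
∂J/∂s = -6s(s + 1) = 0 at s ∈ {-1, 0}; ∂J/∂t = 12t(t - 3)(t - 2) = 0 at t ∈ {0, 2, 3}.
The Hessian is diagonal: diag(J_ss, J_tt). Second derivatives: J_ss(-1)=6, J_ss(0)=-6; J_tt(0)=72, J_tt(2)=-24, J_tt(3)=36.
Local maxima occur where both diagonal entries negative: (0, 2). Count: 1.

1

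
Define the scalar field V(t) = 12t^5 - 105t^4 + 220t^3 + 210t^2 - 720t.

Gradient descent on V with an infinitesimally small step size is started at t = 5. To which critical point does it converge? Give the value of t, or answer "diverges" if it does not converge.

4

V'(t) = 60(t - 4)(t - 3)(t - 1)(t + 1), so V'(5) = 2880.
Gradient descent moves in the -V' direction, i.e. t is decreasing.
The nearest critical point in that direction is t = 4, where V'' = 900 > 0 (a local minimum). The iterate converges there.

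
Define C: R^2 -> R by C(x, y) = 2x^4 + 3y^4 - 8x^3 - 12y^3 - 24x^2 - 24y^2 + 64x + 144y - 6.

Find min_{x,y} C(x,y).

-374

C(x,y) separates as P(x) + Q(y) − 6, so its minimum is min P + min Q − 6.
P'(x) = 8(x - 4)(x - 1)(x + 2) vanishes at x ∈ {-2, 1, 4}; Q'(y) = 12(y - 3)(y - 2)(y + 2) vanishes at y ∈ {-2, 2, 3}.
Local minima of P (where P''>0): P(-2)=-128, P(4)=-128. Local minima of Q: Q(-2)=-240, Q(3)=135.
So the global minimum of C is P(-2) + Q(-2) − 6 = -128 − 240 − 6 = -374, attained at (-2, -2).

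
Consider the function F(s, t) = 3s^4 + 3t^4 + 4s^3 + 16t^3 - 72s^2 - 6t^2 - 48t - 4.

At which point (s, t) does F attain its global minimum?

(-4, -4)

F(s,t) separates as P(s) + Q(t) − 4, so its minimum is min P + min Q − 4.
P'(s) = 12s(s - 3)(s + 4) vanishes at s ∈ {-4, 0, 3}; Q'(t) = 12(t - 1)(t + 1)(t + 4) vanishes at t ∈ {-4, -1, 1}.
Local minima of P (where P''>0): P(-4)=-640, P(3)=-297. Local minima of Q: Q(-4)=-160, Q(1)=-35.
So the global minimum of F is P(-4) + Q(-4) − 4 = -640 − 160 − 4 = -804, attained at (-4, -4).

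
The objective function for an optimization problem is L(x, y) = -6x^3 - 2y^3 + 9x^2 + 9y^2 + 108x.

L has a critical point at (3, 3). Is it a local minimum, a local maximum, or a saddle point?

local maximum

The mixed partial ∂²L/∂x∂y is 0, so the Hessian at any point is diag(L_xx, L_yy) = diag(18(-2x + 1), 6(-2y + 3)).
At (3, 3): H = diag(-90, -18).
Both eigenvalues are negative, so H is negative definite: a local maximum.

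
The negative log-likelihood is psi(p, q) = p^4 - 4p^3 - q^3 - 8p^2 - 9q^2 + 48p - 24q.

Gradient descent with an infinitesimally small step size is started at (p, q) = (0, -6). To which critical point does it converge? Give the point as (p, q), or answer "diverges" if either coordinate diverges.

psi is separable, so gradient descent decouples: p follows -∂psi/∂p, q follows -∂psi/∂q.
∂psi/∂p = 4(p - 3)(p - 2)(p + 2); at p=0 this is 48, so p decreases.
∂psi/∂q = -3(q + 2)(q + 4); at q=-6 this is -24, so q increases.
p converges to its nearest critical value -2 (a local min of the p-part); q converges to -4. The iterate converges to (-2, -4).

(-2, -4)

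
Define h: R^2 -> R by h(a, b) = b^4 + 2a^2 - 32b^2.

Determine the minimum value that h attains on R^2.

h(a,b) separates as P(a) + Q(b), so its minimum is min P + min Q.
P'(a) = 4a vanishes at a ∈ {0}; Q'(b) = 4b(b - 4)(b + 4) vanishes at b ∈ {-4, 0, 4}.
Local minima of P (where P''>0): P(0)=0. Local minima of Q: Q(-4)=-256, Q(4)=-256.
So the global minimum of h is P(0) + Q(-4) = 0 − 256 = -256, attained at (0, -4).

-256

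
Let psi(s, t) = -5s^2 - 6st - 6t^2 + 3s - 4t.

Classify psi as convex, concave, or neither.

psi is quadratic, so its Hessian is the constant matrix H = [[-10, -6], [-6, -12]].
det(H) = 84, tr(H) = -22.
det(H) > 0 and tr(H) < 0, so H is negative definite everywhere: concave.

concave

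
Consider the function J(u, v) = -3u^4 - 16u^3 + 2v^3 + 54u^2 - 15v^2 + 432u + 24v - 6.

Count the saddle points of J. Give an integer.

J separates as a function of u plus a function of v, so ∇J=0 decouples.
∂J/∂u = -12(u - 3)(u + 3)(u + 4) = 0 at u ∈ {-4, -3, 3}; ∂J/∂v = 6(v - 4)(v - 1) = 0 at v ∈ {1, 4}.
The Hessian is diagonal: diag(J_uu, J_vv). Second derivatives: J_uu(-4)=-84, J_uu(-3)=72, J_uu(3)=-504; J_vv(1)=-18, J_vv(4)=18.
Saddle points occur where the two diagonal entries have opposite signs: (-4, 4), (-3, 1), (3, 4). Count: 3.

3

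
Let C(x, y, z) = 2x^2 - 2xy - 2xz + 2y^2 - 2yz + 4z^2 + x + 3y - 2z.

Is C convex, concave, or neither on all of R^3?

convex

C is quadratic, so its Hessian is the constant matrix H = [[4, -2, -2], [-2, 4, -2], [-2, -2, 8]].
Leading principal minors: 4, 12, 48.
All positive ⇒ H ≻ 0 ⇒ convex.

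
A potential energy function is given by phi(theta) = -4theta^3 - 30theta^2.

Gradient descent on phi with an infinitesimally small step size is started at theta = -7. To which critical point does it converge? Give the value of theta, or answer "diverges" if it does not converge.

-5

phi'(theta) = -12theta(theta + 5), so phi'(-7) = -168.
Gradient descent moves in the -phi' direction, i.e. theta is increasing.
The nearest critical point in that direction is theta = -5, where phi'' = 60 > 0 (a local minimum). The iterate converges there.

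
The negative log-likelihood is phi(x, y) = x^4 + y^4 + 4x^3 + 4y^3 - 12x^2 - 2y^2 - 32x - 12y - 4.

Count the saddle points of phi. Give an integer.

4

phi separates as a function of x plus a function of y, so ∇phi=0 decouples.
∂phi/∂x = 4(x - 2)(x + 1)(x + 4) = 0 at x ∈ {-4, -1, 2}; ∂phi/∂y = 4(y - 1)(y + 1)(y + 3) = 0 at y ∈ {-3, -1, 1}.
The Hessian is diagonal: diag(phi_xx, phi_yy). Second derivatives: phi_xx(-4)=72, phi_xx(-1)=-36, phi_xx(2)=72; phi_yy(-3)=32, phi_yy(-1)=-16, phi_yy(1)=32.
Saddle points occur where the two diagonal entries have opposite signs: (-4, -1), (-1, -3), (-1, 1), (2, -1). Count: 4.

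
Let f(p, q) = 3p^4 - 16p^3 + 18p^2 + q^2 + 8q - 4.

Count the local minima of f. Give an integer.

2

f separates as a function of p plus a function of q, so ∇f=0 decouples.
∂f/∂p = 12p(p - 3)(p - 1) = 0 at p ∈ {0, 1, 3}; ∂f/∂q = 2(q + 4) = 0 at q ∈ {-4}.
The Hessian is diagonal: diag(f_pp, f_qq). Second derivatives: f_pp(0)=36, f_pp(1)=-24, f_pp(3)=72; f_qq(-4)=2.
Local minima occur where both diagonal entries positive: (0, -4), (3, -4). Count: 2.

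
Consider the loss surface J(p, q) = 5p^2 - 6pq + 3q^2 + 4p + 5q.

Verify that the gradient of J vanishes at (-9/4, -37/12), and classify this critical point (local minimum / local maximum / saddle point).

∇J = (10p - 6q + 4, -6p + 6q + 5); substituting (-9/4, -37/12) gives ∇J = (0, 0), so (-9/4, -37/12) is indeed a critical point.
The Hessian of J is constant: H = [[10, -6], [-6, 6]].
det(H) = 10·6 − (-6)² = 24.
det(H) > 0 and tr(H) = 16 > 0, so H is positive definite and the point is a local minimum.

local minimum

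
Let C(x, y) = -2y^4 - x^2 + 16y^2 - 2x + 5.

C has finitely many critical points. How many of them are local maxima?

2

C separates as a function of x plus a function of y, so ∇C=0 decouples.
∂C/∂x = -2(x + 1) = 0 at x ∈ {-1}; ∂C/∂y = -8y(y - 2)(y + 2) = 0 at y ∈ {-2, 0, 2}.
The Hessian is diagonal: diag(C_xx, C_yy). Second derivatives: C_xx(-1)=-2; C_yy(-2)=-64, C_yy(0)=32, C_yy(2)=-64.
Local maxima occur where both diagonal entries negative: (-1, -2), (-1, 2). Count: 2.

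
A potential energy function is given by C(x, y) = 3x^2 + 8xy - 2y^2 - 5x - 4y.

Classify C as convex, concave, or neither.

neither

C is quadratic, so its Hessian is the constant matrix H = [[6, 8], [8, -4]].
det(H) = -88, tr(H) = 2.
det(H) < 0, so H is indefinite: neither convex nor concave.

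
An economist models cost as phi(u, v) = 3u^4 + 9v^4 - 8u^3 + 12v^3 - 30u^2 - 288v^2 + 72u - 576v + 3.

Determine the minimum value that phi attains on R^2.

phi(u,v) separates as P(u) + Q(v) + 3, so its minimum is min P + min Q + 3.
P'(u) = 12(u - 3)(u - 1)(u + 2) vanishes at u ∈ {-2, 1, 3}; Q'(v) = 36(v - 4)(v + 1)(v + 4) vanishes at v ∈ {-4, -1, 4}.
Local minima of P (where P''>0): P(-2)=-152, P(3)=-27. Local minima of Q: Q(-4)=-768, Q(4)=-3840.
So the global minimum of phi is P(-2) + Q(4) + 3 = -152 − 3840 + 3 = -3989, attained at (-2, 4).

-3989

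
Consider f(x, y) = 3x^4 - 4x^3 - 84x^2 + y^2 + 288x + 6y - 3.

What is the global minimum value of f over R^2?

f(x,y) separates as P(x) + Q(y) − 3, so its minimum is min P + min Q − 3.
P'(x) = 12(x - 3)(x - 2)(x + 4) vanishes at x ∈ {-4, 2, 3}; Q'(y) = 2y + 6 vanishes at y ∈ {-3}.
Local minima of P (where P''>0): P(-4)=-1472, P(3)=243. Local minima of Q: Q(-3)=-9.
So the global minimum of f is P(-4) + Q(-3) − 3 = -1472 − 9 − 3 = -1484, attained at (-4, -3).

-1484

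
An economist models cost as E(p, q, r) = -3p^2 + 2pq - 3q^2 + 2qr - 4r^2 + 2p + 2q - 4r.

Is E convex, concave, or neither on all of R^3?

concave

E is quadratic, so its Hessian is the constant matrix H = [[-6, 2, 0], [2, -6, 2], [0, 2, -8]].
Leading principal minors: -6, 32, -232.
Signs alternate −, +, − ⇒ H ≺ 0 ⇒ concave.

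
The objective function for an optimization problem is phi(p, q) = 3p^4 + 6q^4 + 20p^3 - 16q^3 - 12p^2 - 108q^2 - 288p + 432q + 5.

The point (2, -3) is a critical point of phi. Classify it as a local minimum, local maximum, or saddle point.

The mixed partial ∂²phi/∂p∂q is 0, so the Hessian at any point is diag(phi_pp, phi_qq) = diag(12(3p^2 + 10p - 2), 24(3q^2 - 4q - 9)).
At (2, -3): H = diag(360, 720).
Both eigenvalues are positive, so H is positive definite: a local minimum.

local minimum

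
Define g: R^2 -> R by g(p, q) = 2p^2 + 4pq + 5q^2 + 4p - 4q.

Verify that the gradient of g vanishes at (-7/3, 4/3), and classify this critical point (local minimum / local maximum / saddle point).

local minimum

∇g = (4p + 4q + 4, 4p + 10q - 4); substituting (-7/3, 4/3) gives ∇g = (0, 0), so (-7/3, 4/3) is indeed a critical point.
The Hessian of g is constant: H = [[4, 4], [4, 10]].
det(H) = 4·10 − 4² = 24.
det(H) > 0 and tr(H) = 14 > 0, so H is positive definite and the point is a local minimum.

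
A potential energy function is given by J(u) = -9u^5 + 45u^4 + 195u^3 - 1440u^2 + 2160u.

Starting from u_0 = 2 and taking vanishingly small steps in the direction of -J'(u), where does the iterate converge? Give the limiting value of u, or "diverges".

3

J'(u) = -45(u - 4)(u - 3)(u - 1)(u + 4), so J'(2) = -540.
Gradient descent moves in the -J' direction, i.e. u is increasing.
The nearest critical point in that direction is u = 3, where J'' = 630 > 0 (a local minimum). The iterate converges there.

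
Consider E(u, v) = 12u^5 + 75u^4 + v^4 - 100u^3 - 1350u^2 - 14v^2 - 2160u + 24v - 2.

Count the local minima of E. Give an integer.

E separates as a function of u plus a function of v, so ∇E=0 decouples.
∂E/∂u = 60(u - 3)(u + 1)(u + 3)(u + 4) = 0 at u ∈ {-4, -3, -1, 3}; ∂E/∂v = 4(v - 2)(v - 1)(v + 3) = 0 at v ∈ {-3, 1, 2}.
The Hessian is diagonal: diag(E_uu, E_vv). Second derivatives: E_uu(-4)=-1260, E_uu(-3)=720, E_uu(-1)=-1440, E_uu(3)=10080; E_vv(-3)=80, E_vv(1)=-16, E_vv(2)=20.
Local minima occur where both diagonal entries positive: (-3, -3), (-3, 2), (3, -3), (3, 2). Count: 4.

4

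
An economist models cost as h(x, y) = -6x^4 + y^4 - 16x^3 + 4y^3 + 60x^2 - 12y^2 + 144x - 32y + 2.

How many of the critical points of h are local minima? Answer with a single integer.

h separates as a function of x plus a function of y, so ∇h=0 decouples.
∂h/∂x = -24(x - 2)(x + 1)(x + 3) = 0 at x ∈ {-3, -1, 2}; ∂h/∂y = 4(y - 2)(y + 1)(y + 4) = 0 at y ∈ {-4, -1, 2}.
The Hessian is diagonal: diag(h_xx, h_yy). Second derivatives: h_xx(-3)=-240, h_xx(-1)=144, h_xx(2)=-360; h_yy(-4)=72, h_yy(-1)=-36, h_yy(2)=72.
Local minima occur where both diagonal entries positive: (-1, -4), (-1, 2). Count: 2.

2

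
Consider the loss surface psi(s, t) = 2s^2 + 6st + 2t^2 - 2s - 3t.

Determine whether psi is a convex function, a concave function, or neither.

psi is quadratic, so its Hessian is the constant matrix H = [[4, 6], [6, 4]].
det(H) = -20, tr(H) = 8.
det(H) < 0, so H is indefinite: neither convex nor concave.

neither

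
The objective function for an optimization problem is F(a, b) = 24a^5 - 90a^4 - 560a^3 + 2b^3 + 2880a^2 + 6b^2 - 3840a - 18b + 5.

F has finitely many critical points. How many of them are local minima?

F separates as a function of a plus a function of b, so ∇F=0 decouples.
∂F/∂a = 120(a - 4)(a - 2)(a - 1)(a + 4) = 0 at a ∈ {-4, 1, 2, 4}; ∂F/∂b = 6(b - 1)(b + 3) = 0 at b ∈ {-3, 1}.
The Hessian is diagonal: diag(F_aa, F_bb). Second derivatives: F_aa(-4)=-28800, F_aa(1)=1800, F_aa(2)=-1440, F_aa(4)=5760; F_bb(-3)=-24, F_bb(1)=24.
Local minima occur where both diagonal entries positive: (1, 1), (4, 1). Count: 2.

2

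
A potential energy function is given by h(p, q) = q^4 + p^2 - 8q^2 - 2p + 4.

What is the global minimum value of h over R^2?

h(p,q) separates as A(p) + B(q) + 4, so its minimum is min A + min B + 4.
A'(p) = 2p - 2 vanishes at p ∈ {1}; B'(q) = 4q(q - 2)(q + 2) vanishes at q ∈ {-2, 0, 2}.
Local minima of A (where A''>0): A(1)=-1. Local minima of B: B(-2)=-16, B(2)=-16.
So the global minimum of h is A(1) + B(-2) + 4 = -1 − 16 + 4 = -13, attained at (1, -2).

-13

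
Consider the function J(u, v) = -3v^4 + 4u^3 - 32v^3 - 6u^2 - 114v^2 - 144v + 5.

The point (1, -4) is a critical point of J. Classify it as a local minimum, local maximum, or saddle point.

saddle point

The mixed partial ∂²J/∂u∂v is 0, so the Hessian at any point is diag(J_uu, J_vv) = diag(12(2u - 1), -12(3v^2 + 16v + 19)).
At (1, -4): H = diag(12, -36).
The eigenvalues have opposite signs, so H is indefinite: a saddle point.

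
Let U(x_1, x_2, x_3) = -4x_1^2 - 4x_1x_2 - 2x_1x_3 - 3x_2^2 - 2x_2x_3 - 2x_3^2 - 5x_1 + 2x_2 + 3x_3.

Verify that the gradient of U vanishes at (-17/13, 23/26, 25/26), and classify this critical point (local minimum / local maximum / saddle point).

local maximum

∇U = (-8x_1 - 4x_2 - 2x_3 - 5, -4x_1 - 6x_2 - 2x_3 + 2, -2x_1 - 2x_2 - 4x_3 + 3); substituting (-17/13, 23/26, 25/26) gives ∇U = (0, 0, 0), so (-17/13, 23/26, 25/26) is indeed a critical point.
The Hessian is constant: H = [[-8, -4, -2], [-4, -6, -2], [-2, -2, -4]].
Leading principal minors: Δ₁ = -8, Δ₂ = 32, Δ₃ = -104.
The minors alternate sign starting negative (−, +, −), so H is negative definite: a local maximum.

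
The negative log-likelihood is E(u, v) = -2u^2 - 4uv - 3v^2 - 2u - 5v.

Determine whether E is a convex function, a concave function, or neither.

E is quadratic, so its Hessian is the constant matrix H = [[-4, -4], [-4, -6]].
det(H) = 8, tr(H) = -10.
det(H) > 0 and tr(H) < 0, so H is negative definite everywhere: concave.

concave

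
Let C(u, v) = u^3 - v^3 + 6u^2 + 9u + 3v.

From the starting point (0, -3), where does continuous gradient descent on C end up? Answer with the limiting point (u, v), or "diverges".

C is separable, so gradient descent decouples: u follows -∂C/∂u, v follows -∂C/∂v.
∂C/∂u = 3(u + 1)(u + 3); at u=0 this is 9, so u decreases.
∂C/∂v = -3(v - 1)(v + 1); at v=-3 this is -24, so v increases.
u converges to its nearest critical value -1 (a local min of the u-part); v converges to -1. The iterate converges to (-1, -1).

(-1, -1)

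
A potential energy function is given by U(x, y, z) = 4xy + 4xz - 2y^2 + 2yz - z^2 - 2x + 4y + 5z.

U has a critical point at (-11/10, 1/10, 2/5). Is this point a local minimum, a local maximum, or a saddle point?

The Hessian is constant: H = [[0, 4, 4], [4, -4, 2], [4, 2, -2]].
Leading principal minors: Δ₁ = 0, Δ₂ = -16, Δ₃ = 160.
The minors fit neither the all-positive nor the alternating-sign pattern, so H is indefinite: a saddle point.

saddle point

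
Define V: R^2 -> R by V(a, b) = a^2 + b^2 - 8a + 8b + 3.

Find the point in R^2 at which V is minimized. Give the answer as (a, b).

V(a,b) separates as P(a) + Q(b) + 3, so its minimum is min P + min Q + 3.
P'(a) = 2a - 8 vanishes at a ∈ {4}; Q'(b) = 2b + 8 vanishes at b ∈ {-4}.
Local minima of P (where P''>0): P(4)=-16. Local minima of Q: Q(-4)=-16.
So the global minimum of V is P(4) + Q(-4) + 3 = -16 − 16 + 3 = -29, attained at (4, -4).

(4, -4)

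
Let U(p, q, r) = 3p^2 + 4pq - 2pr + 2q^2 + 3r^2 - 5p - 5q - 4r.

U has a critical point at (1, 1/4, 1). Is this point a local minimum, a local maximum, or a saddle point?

The Hessian is constant: H = [[6, 4, -2], [4, 4, 0], [-2, 0, 6]].
Leading principal minors: Δ₁ = 6, Δ₂ = 8, Δ₃ = 32.
All leading minors are positive, so H is positive definite: a local minimum.

local minimum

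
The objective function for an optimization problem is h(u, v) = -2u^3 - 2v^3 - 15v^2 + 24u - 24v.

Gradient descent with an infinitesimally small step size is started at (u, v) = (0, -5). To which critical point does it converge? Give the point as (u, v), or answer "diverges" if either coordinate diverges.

(-2, -4)

h is separable, so gradient descent decouples: u follows -∂h/∂u, v follows -∂h/∂v.
∂h/∂u = -6(u - 2)(u + 2); at u=0 this is 24, so u decreases.
∂h/∂v = -6(v + 1)(v + 4); at v=-5 this is -24, so v increases.
u converges to its nearest critical value -2 (a local min of the u-part); v converges to -4. The iterate converges to (-2, -4).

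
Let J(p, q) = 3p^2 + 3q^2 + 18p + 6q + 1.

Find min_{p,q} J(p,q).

J(p,q) separates as A(p) + B(q) + 1, so its minimum is min A + min B + 1.
A'(p) = 6p + 18 vanishes at p ∈ {-3}; B'(q) = 6q + 6 vanishes at q ∈ {-1}.
Local minima of A (where A''>0): A(-3)=-27. Local minima of B: B(-1)=-3.
So the global minimum of J is A(-3) + B(-1) + 1 = -27 − 3 + 1 = -29, attained at (-3, -1).

-29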